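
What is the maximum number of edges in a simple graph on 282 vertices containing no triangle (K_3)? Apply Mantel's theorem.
ex(282, K_3) = ⌊282^2/4⌋ = 19881

Mantel (1907): a triangle-free graph on n vertices has at most ⌊n^2/4⌋ edges, with equality for the complete bipartite graph K_{⌊n/2⌋, ⌈n/2⌉}. For n = 282: ⌊282^2/4⌋ = ⌊79524/4⌋ = 19881. The extremal graph is K_{141, 141}, which has 141·141 = 19881 edges.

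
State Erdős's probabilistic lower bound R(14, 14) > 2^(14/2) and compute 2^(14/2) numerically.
2^(14/2) = 128; so R(14, 14) > 128

Colour each edge of K_n uniformly at random with red/blue. The expected number of monochromatic K_14 is C(n, 14) · 2 · 2^(−C(14,2)). If C(n, 14) · 2^(1 − C(14,2)) < 1, then with positive probability no monochromatic K_14 exists, so R(14, 14) > n. The standard estimate C(n, 14) ≤ n^14/14! shows this inequality holds whenever n ≤ 2^(14/2) (since 14! · 2^(C(14,2) − 1) > 2^(14^2/2) ≥ n^14). Hence R(14, 14) > 2^(14/2) = 128.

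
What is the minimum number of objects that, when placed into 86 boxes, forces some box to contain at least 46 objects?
n = (46 − 1)·86 + 1 = 3871

By the generalised pigeonhole principle, to guarantee some box contains ≥ r objects we need more than (r − 1) · k objects total. Threshold: n = (r − 1) · k + 1. With r = 46 and k = 86: n = 45 · 86 + 1 = 3870 + 1 = 3871. For n = 3870 = 45 · 86, we can put exactly 45 objects in every box, avoiding 46 in any single one — so 3871 is tight.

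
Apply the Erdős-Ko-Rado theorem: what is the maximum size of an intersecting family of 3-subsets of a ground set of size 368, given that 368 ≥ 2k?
max |F| = C(367, 2) = 67161

Erdős-Ko-Rado (1961): when n ≥ 2k, max |F| = C(n−1, k−1). The bound is attained by the star {A : i ∈ A} for any fixed i ∈ [n]. Here C(368−1, 3−1) = C(367, 2) = 67161.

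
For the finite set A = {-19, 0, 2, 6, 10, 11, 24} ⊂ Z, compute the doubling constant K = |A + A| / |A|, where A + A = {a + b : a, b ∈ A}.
K = |A + A| / |A| = 27/7

Enumerate A + A = {a + b : a, b ∈ A}. With |A| = 7, there are |A|^2 = 49 ordered sum pairs; collecting distinct values, A + A = {-38, -19, -17, -13, -9, -8, 0, 2, 4, 5, 6, 8, 10, 11, 12, 13, 16, 17, 20, 21, 22, 24, 26, 30, 34, 35, 48}, so |A + A| = 27. Thus K = 27/7. For comparison, the minimum possible |A + A| over all 7-element sets is 2·7 − 1 = 13 (so min K = 13/7), attained only by arithmetic progressions.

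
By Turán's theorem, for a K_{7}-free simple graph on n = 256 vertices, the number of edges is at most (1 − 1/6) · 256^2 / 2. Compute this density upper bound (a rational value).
Turán density bound = (5/6) · 256^2/2 = 81920/3 ≈ 27306.6667

Turán's theorem: ex(n, K_{r+1}) is achieved by the complete r-partite Turán graph T(n, r) with parts as balanced as possible, and is at most (1 − 1/r) · n^2/2. For r = 6, n = 256: the density bound is (5/6) · 65536/2 = 81920/3 ≈ 27306.6667. The integer-valued extremum is e(T(256, 6)) = 27306, which is strictly less than the density bound 81920/3 since 6 ∤ 256 (the parts of T(256, 6) cannot all be equal).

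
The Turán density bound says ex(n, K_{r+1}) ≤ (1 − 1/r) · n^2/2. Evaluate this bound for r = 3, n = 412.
Turán density bound = (2/3) · 412^2/2 = 169744/3 ≈ 56581.3333

Turán's theorem: ex(n, K_{r+1}) is achieved by the complete r-partite Turán graph T(n, r) with parts as balanced as possible, and is at most (1 − 1/r) · n^2/2. For r = 3, n = 412: the density bound is (2/3) · 169744/2 = 169744/3 ≈ 56581.3333. The integer-valued extremum is e(T(412, 3)) = 56581, which is strictly less than the density bound 169744/3 since 3 ∤ 412 (the parts of T(412, 3) cannot all be equal).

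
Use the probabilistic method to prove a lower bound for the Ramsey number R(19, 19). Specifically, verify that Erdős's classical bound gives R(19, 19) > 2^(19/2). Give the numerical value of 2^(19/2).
2^(19/2) = 724.0773; so R(19, 19) > 724.0773

Colour each edge of K_n uniformly at random with red/blue. The expected number of monochromatic K_19 is C(n, 19) · 2 · 2^(−C(19,2)). If C(n, 19) · 2^(1 − C(19,2)) < 1, then with positive probability no monochromatic K_19 exists, so R(19, 19) > n. The standard estimate C(n, 19) ≤ n^19/19! shows this inequality holds whenever n ≤ 2^(19/2) (since 19! · 2^(C(19,2) − 1) > 2^(19^2/2) ≥ n^19). Hence R(19, 19) > 2^(19/2) = 724.0773.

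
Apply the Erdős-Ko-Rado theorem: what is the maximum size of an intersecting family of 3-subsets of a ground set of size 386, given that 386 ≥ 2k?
max |F| = C(385, 2) = 73920

Erdős-Ko-Rado (1961): when n ≥ 2k, max |F| = C(n−1, k−1). The bound is attained by the star {A : i ∈ A} for any fixed i ∈ [n]. Here C(386−1, 3−1) = C(385, 2) = 73920.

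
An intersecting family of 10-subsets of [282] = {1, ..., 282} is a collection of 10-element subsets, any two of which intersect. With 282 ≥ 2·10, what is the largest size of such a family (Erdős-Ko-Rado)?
max |F| = C(281, 9) = 26447527195664575

The Erdős-Ko-Rado theorem states: for n ≥ 2k, an intersecting family of k-subsets of an n-element set has size at most C(n − 1, k − 1), with equality for 'star' families {A ⊆ [n] : |A| = k, i ∈ A} (fix an element i). For n = 282, k = 10: C(281, 9) = 26447527195664575.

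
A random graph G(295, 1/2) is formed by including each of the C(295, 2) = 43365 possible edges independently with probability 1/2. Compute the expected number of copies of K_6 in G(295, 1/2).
E[# K_6] = C(295, 6) · (1/2)^C(6, 2) = 869717699935 / 2^15 ≈ 26541677.854462

For each 6-subset S of vertices (there are C(295, 6) = 869717699935 such S), let X_S = 1 if S induces a K_6 (all C(6, 2) = 15 edges present). Then P(X_S = 1) = (1/2)^15 = 1/32768. By linearity of expectation, E[# K_6] = C(295, 6) · (1/2)^15 = 869717699935 / 32768 ≈ 26541677.854462.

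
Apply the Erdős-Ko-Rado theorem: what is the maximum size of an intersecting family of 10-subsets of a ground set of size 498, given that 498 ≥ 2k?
max |F| = C(497, 9) = 4740297879519772570

The Erdős-Ko-Rado theorem states: for n ≥ 2k, an intersecting family of k-subsets of an n-element set has size at most C(n − 1, k − 1), with equality for 'star' families {A ⊆ [n] : |A| = k, i ∈ A} (fix an element i). For n = 498, k = 10: C(497, 9) = 4740297879519772570.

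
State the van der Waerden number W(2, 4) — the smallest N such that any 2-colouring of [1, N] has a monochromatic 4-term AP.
W(2, 4) = 35

W(2, 4) = 35. The lower bound W(2, 4) > 34 comes from an explicit good 2-colouring of [1, 34]; the upper bound W(2, 4) ≤ 35 was verified by exhaustive search over 2-colourings of [1, 35].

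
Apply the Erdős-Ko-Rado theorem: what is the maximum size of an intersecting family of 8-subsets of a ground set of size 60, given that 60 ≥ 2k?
max |F| = C(59, 7) = 341149446

Erdős-Ko-Rado (1961): when n ≥ 2k, max |F| = C(n−1, k−1). The bound is attained by the star {A : i ∈ A} for any fixed i ∈ [n]. Here C(60−1, 8−1) = C(59, 7) = 341149446.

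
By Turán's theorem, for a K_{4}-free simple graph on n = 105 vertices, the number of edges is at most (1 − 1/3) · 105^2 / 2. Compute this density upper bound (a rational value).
Turán density bound = (2/3) · 105^2/2 = 3675

Turán's theorem: ex(n, K_{r+1}) is achieved by the complete r-partite Turán graph T(n, r) with parts as balanced as possible, and is at most (1 − 1/r) · n^2/2. For r = 3, n = 105: the density bound is (2/3) · 11025/2 = 3675. Since 3 ∣ 105, the Turán graph T(105, 3) has parts of equal size 35, and its edge count e(T(105, 3)) = 3675 attains the density bound exactly.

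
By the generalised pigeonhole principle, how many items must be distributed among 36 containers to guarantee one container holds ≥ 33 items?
n = (33 − 1)·36 + 1 = 1153

By the generalised pigeonhole principle, to guarantee some box contains ≥ r objects we need more than (r − 1) · k objects total. Threshold: n = (r − 1) · k + 1. With r = 33 and k = 36: n = 32 · 36 + 1 = 1152 + 1 = 1153. For n = 1152 = 32 · 36, we can put exactly 32 objects in every box, avoiding 33 in any single one — so 1153 is tight.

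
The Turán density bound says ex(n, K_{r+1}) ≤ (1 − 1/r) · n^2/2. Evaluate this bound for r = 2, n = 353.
Turán density bound = (1/2) · 353^2/2 = 124609/4 ≈ 31152.25

Turán's theorem: ex(n, K_{r+1}) is achieved by the complete r-partite Turán graph T(n, r) with parts as balanced as possible, and is at most (1 − 1/r) · n^2/2. For r = 2, n = 353: the density bound is (1/2) · 124609/2 = 124609/4 ≈ 31152.25. The integer-valued extremum is e(T(353, 2)) = 31152, which is strictly less than the density bound 124609/4 since 2 ∤ 353 (the parts of T(353, 2) cannot all be equal).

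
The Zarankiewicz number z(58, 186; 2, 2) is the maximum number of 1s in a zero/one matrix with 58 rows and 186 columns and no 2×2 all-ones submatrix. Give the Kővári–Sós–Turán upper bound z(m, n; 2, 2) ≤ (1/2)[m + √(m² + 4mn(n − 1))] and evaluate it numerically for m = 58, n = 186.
z(58, 186; 2, 2) ≤ (1/2)[58 + √(58² + 4·58·186·185)] = (1/2)[58 + √7986484] = 1442.0184

Kővári–Sós–Turán: let r_1, ..., r_58 be the row sums and z = Σ r_i the total number of 1s. Each pair of columns can share at most one row with both entries 1 (else a 2×2 all-ones block appears), so Σ_i C(r_i, 2) ≤ C(186, 2) = 17205. By convexity Σ_i C(r_i, 2) ≥ 58·C(z/58, 2) = z(z − 58)/(2·58), giving z² − 58z − 58·186·185 ≤ 0 and hence z ≤ (1/2)[58 + √(3364 + 4·1995780)] = (1/2)[58 + √7986484] ≈ (1/2)(58 + 2826.0368) = 1442.0184.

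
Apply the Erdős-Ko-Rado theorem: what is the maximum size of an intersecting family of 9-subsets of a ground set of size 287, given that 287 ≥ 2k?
max |F| = C(286, 8) = 1005802725463965

Erdős-Ko-Rado (1961): when n ≥ 2k, max |F| = C(n−1, k−1). The bound is attained by the star {A : i ∈ A} for any fixed i ∈ [n]. Here C(287−1, 9−1) = C(286, 8) = 1005802725463965.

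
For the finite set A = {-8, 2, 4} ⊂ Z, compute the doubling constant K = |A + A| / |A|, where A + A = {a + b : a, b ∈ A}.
K = |A + A| / |A| = 6/3 = 2

Enumerate A + A = {a + b : a, b ∈ A}. With |A| = 3, there are |A|^2 = 9 ordered sum pairs; collecting distinct values, A + A = {-16, -6, -4, 4, 6, 8}, so |A + A| = 6. Thus K = 6/3 = 2. For comparison, the minimum possible |A + A| over all 3-element sets is 2·3 − 1 = 5 (so min K = 5/3), attained only by arithmetic progressions.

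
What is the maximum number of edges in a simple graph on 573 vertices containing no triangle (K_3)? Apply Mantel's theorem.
ex(573, K_3) = ⌊573^2/4⌋ = 82082

Mantel (1907): a triangle-free graph on n vertices has at most ⌊n^2/4⌋ edges, with equality for the complete bipartite graph K_{⌊n/2⌋, ⌈n/2⌉}. For n = 573: ⌊573^2/4⌋ = ⌊328329/4⌋ = 82082. The extremal graph is K_{286, 287}, which has 286·287 = 82082 edges.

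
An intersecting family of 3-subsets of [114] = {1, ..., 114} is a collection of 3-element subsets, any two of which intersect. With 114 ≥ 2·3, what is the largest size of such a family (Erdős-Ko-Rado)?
max |F| = C(113, 2) = 6328

The Erdős-Ko-Rado theorem states: for n ≥ 2k, an intersecting family of k-subsets of an n-element set has size at most C(n − 1, k − 1), with equality for 'star' families {A ⊆ [n] : |A| = k, i ∈ A} (fix an element i). For n = 114, k = 3: C(113, 2) = 6328.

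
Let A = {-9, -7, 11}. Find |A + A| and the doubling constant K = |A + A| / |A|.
K = |A + A| / |A| = 6/3 = 2

Enumerate A + A = {a + b : a, b ∈ A}. With |A| = 3, there are |A|^2 = 9 ordered sum pairs; collecting distinct values, A + A = {-18, -16, -14, 2, 4, 22}, so |A + A| = 6. Thus K = 6/3 = 2. For comparison, the minimum possible |A + A| over all 3-element sets is 2·3 − 1 = 5 (so min K = 5/3), attained only by arithmetic progressions.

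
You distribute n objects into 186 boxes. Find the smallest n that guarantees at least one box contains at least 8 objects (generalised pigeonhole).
n = (8 − 1)·186 + 1 = 1303

By the generalised pigeonhole principle, to guarantee some box contains ≥ r objects we need more than (r − 1) · k objects total. Threshold: n = (r − 1) · k + 1. With r = 8 and k = 186: n = 7 · 186 + 1 = 1302 + 1 = 1303. For n = 1302 = 7 · 186, we can put exactly 7 objects in every box, avoiding 8 in any single one — so 1303 is tight.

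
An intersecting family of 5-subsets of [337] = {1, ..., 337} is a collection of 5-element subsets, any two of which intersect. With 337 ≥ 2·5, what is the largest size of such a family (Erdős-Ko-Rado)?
max |F| = C(336, 4) = 521631180

The Erdős-Ko-Rado theorem states: for n ≥ 2k, an intersecting family of k-subsets of an n-element set has size at most C(n − 1, k − 1), with equality for 'star' families {A ⊆ [n] : |A| = k, i ∈ A} (fix an element i). For n = 337, k = 5: C(336, 4) = 521631180.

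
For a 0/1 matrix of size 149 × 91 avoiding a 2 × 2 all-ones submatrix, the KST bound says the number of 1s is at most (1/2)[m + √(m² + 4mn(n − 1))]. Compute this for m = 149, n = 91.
z(149, 91; 2, 2) ≤ (1/2)[149 + √(149² + 4·149·91·90)] = (1/2)[149 + √4903441] = 1181.6857

Kővári–Sós–Turán: let r_1, ..., r_149 be the row sums and z = Σ r_i the total number of 1s. Each pair of columns can share at most one row with both entries 1 (else a 2×2 all-ones block appears), so Σ_i C(r_i, 2) ≤ C(91, 2) = 4095. By convexity Σ_i C(r_i, 2) ≥ 149·C(z/149, 2) = z(z − 149)/(2·149), giving z² − 149z − 149·91·90 ≤ 0 and hence z ≤ (1/2)[149 + √(22201 + 4·1220310)] = (1/2)[149 + √4903441] ≈ (1/2)(149 + 2214.3715) = 1181.6857.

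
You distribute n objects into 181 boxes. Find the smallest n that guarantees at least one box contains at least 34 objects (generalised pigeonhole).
n = (34 − 1)·181 + 1 = 5974

By the generalised pigeonhole principle, to guarantee some box contains ≥ r objects we need more than (r − 1) · k objects total. Threshold: n = (r − 1) · k + 1. With r = 34 and k = 181: n = 33 · 181 + 1 = 5973 + 1 = 5974. For n = 5973 = 33 · 181, we can put exactly 33 objects in every box, avoiding 34 in any single one — so 5974 is tight.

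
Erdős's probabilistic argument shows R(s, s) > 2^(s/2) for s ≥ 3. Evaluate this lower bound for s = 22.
2^(22/2) = 2048; so R(22, 22) > 2048

Colour each edge of K_n uniformly at random with red/blue. The expected number of monochromatic K_22 is C(n, 22) · 2 · 2^(−C(22,2)). If C(n, 22) · 2^(1 − C(22,2)) < 1, then with positive probability no monochromatic K_22 exists, so R(22, 22) > n. The standard estimate C(n, 22) ≤ n^22/22! shows this inequality holds whenever n ≤ 2^(22/2) (since 22! · 2^(C(22,2) − 1) > 2^(22^2/2) ≥ n^22). Hence R(22, 22) > 2^(22/2) = 2048.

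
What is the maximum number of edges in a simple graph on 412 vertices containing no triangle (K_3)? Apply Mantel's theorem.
ex(412, K_3) = ⌊412^2/4⌋ = 42436

Mantel (1907): a triangle-free graph on n vertices has at most ⌊n^2/4⌋ edges, with equality for the complete bipartite graph K_{⌊n/2⌋, ⌈n/2⌉}. For n = 412: ⌊412^2/4⌋ = ⌊169744/4⌋ = 42436. The extremal graph is K_{206, 206}, which has 206·206 = 42436 edges.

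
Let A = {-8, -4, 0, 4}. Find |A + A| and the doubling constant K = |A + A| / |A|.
K = |A + A| / |A| = 7/4

Enumerate A + A = {a + b : a, b ∈ A}. With |A| = 4, there are |A|^2 = 16 ordered sum pairs; collecting distinct values, A + A = {-16, -12, -8, -4, 0, 4, 8}, so |A + A| = 7. Thus K = 7/4. Here |A + A| = 2|A| − 1 = 7, the minimum possible — so K = 7/4 is minimal, which holds iff A is an arithmetic progression.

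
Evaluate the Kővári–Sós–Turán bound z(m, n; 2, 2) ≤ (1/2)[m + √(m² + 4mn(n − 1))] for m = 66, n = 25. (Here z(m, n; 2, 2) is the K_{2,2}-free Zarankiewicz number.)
z(66, 25; 2, 2) ≤ (1/2)[66 + √(66² + 4·66·25·24)] = (1/2)[66 + √162756] = 234.7151

Kővári–Sós–Turán: let r_1, ..., r_66 be the row sums and z = Σ r_i the total number of 1s. Each pair of columns can share at most one row with both entries 1 (else a 2×2 all-ones block appears), so Σ_i C(r_i, 2) ≤ C(25, 2) = 300. By convexity Σ_i C(r_i, 2) ≥ 66·C(z/66, 2) = z(z − 66)/(2·66), giving z² − 66z − 66·25·24 ≤ 0 and hence z ≤ (1/2)[66 + √(4356 + 4·39600)] = (1/2)[66 + √162756] ≈ (1/2)(66 + 403.4303) = 234.7151.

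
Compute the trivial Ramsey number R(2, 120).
R(2, 120) = 120

R(2, k) = k for all k ≥ 2: in a 2-colouring of K_k, either some edge is red (a red K_2) or all edges are blue (a blue K_k). And K_{119} coloured all-blue has no blue K_120, so R(2, 120) > 119. Hence R(2, 120) = 120.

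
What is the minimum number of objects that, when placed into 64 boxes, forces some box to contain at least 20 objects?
n = (20 − 1)·64 + 1 = 1217

By the generalised pigeonhole principle, to guarantee some box contains ≥ r objects we need more than (r − 1) · k objects total. Threshold: n = (r − 1) · k + 1. With r = 20 and k = 64: n = 19 · 64 + 1 = 1216 + 1 = 1217. For n = 1216 = 19 · 64, we can put exactly 19 objects in every box, avoiding 20 in any single one — so 1217 is tight.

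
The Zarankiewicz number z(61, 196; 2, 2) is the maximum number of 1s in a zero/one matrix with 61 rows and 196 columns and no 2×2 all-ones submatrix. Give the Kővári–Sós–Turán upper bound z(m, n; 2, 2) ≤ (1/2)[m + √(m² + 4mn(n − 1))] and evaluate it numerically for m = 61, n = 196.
z(61, 196; 2, 2) ≤ (1/2)[61 + √(61² + 4·61·196·195)] = (1/2)[61 + √9329401] = 1557.7034

Kővári–Sós–Turán: let r_1, ..., r_61 be the row sums and z = Σ r_i the total number of 1s. Each pair of columns can share at most one row with both entries 1 (else a 2×2 all-ones block appears), so Σ_i C(r_i, 2) ≤ C(196, 2) = 19110. By convexity Σ_i C(r_i, 2) ≥ 61·C(z/61, 2) = z(z − 61)/(2·61), giving z² − 61z − 61·196·195 ≤ 0 and hence z ≤ (1/2)[61 + √(3721 + 4·2331420)] = (1/2)[61 + √9329401] ≈ (1/2)(61 + 3054.4068) = 1557.7034.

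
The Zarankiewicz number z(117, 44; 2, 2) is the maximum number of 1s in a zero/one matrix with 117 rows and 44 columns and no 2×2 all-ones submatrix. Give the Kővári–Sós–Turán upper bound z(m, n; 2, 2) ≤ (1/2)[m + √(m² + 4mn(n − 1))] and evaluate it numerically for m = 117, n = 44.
z(117, 44; 2, 2) ≤ (1/2)[117 + √(117² + 4·117·44·43)] = (1/2)[117 + √899145] = 532.6163

Kővári–Sós–Turán: let r_1, ..., r_117 be the row sums and z = Σ r_i the total number of 1s. Each pair of columns can share at most one row with both entries 1 (else a 2×2 all-ones block appears), so Σ_i C(r_i, 2) ≤ C(44, 2) = 946. By convexity Σ_i C(r_i, 2) ≥ 117·C(z/117, 2) = z(z − 117)/(2·117), giving z² − 117z − 117·44·43 ≤ 0 and hence z ≤ (1/2)[117 + √(13689 + 4·221364)] = (1/2)[117 + √899145] ≈ (1/2)(117 + 948.2326) = 532.6163.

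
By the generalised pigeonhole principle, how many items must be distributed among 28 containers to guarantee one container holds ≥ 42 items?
n = (42 − 1)·28 + 1 = 1149

By the generalised pigeonhole principle, to guarantee some box contains ≥ r objects we need more than (r − 1) · k objects total. Threshold: n = (r − 1) · k + 1. With r = 42 and k = 28: n = 41 · 28 + 1 = 1148 + 1 = 1149. For n = 1148 = 41 · 28, we can put exactly 41 objects in every box, avoiding 42 in any single one — so 1149 is tight.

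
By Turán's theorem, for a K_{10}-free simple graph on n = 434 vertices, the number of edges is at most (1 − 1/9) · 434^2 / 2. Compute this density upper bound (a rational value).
Turán density bound = (8/9) · 434^2/2 = 753424/9 ≈ 83713.7778

Turán's theorem: ex(n, K_{r+1}) is achieved by the complete r-partite Turán graph T(n, r) with parts as balanced as possible, and is at most (1 − 1/r) · n^2/2. For r = 9, n = 434: the density bound is (8/9) · 188356/2 = 753424/9 ≈ 83713.7778. The integer-valued extremum is e(T(434, 9)) = 83713, which is strictly less than the density bound 753424/9 since 9 ∤ 434 (the parts of T(434, 9) cannot all be equal).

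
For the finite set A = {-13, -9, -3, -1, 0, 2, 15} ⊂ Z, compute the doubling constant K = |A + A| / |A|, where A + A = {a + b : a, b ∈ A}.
K = |A + A| / |A| = 26/7

Enumerate A + A = {a + b : a, b ∈ A}. With |A| = 7, there are |A|^2 = 49 ordered sum pairs; collecting distinct values, A + A = {-26, -22, -18, -16, -14, -13, -12, -11, -10, -9, -7, -6, -4, -3, -2, -1, 0, 1, 2, 4, 6, 12, 14, 15, 17, 30}, so |A + A| = 26. Thus K = 26/7. For comparison, the minimum possible |A + A| over all 7-element sets is 2·7 − 1 = 13 (so min K = 13/7), attained only by arithmetic progressions.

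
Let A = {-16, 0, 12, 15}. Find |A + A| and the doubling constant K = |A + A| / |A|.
K = |A + A| / |A| = 10/4 = 5/2

Enumerate A + A = {a + b : a, b ∈ A}. With |A| = 4, there are |A|^2 = 16 ordered sum pairs; collecting distinct values, A + A = {-32, -16, -4, -1, 0, 12, 15, 24, 27, 30}, so |A + A| = 10. Thus K = 10/4 = 5/2. For comparison, the minimum possible |A + A| over all 4-element sets is 2·4 − 1 = 7 (so min K = 7/4), attained only by arithmetic progressions.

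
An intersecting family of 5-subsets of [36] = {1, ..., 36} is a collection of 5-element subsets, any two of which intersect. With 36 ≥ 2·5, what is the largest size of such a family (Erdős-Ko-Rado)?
max |F| = C(35, 4) = 52360

Erdős-Ko-Rado (1961): when n ≥ 2k, max |F| = C(n−1, k−1). The bound is attained by the star {A : i ∈ A} for any fixed i ∈ [n]. Here C(36−1, 5−1) = C(35, 4) = 52360.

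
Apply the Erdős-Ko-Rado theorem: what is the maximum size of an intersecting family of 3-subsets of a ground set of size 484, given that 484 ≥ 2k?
max |F| = C(483, 2) = 116403

Erdős-Ko-Rado (1961): when n ≥ 2k, max |F| = C(n−1, k−1). The bound is attained by the star {A : i ∈ A} for any fixed i ∈ [n]. Here C(484−1, 3−1) = C(483, 2) = 116403.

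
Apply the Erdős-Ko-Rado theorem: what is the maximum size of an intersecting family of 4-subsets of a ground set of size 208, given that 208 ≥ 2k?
max |F| = C(207, 3) = 1456935

Erdős-Ko-Rado (1961): when n ≥ 2k, max |F| = C(n−1, k−1). The bound is attained by the star {A : i ∈ A} for any fixed i ∈ [n]. Here C(208−1, 4−1) = C(207, 3) = 1456935.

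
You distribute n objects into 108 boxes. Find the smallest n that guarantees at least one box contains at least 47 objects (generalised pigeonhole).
n = (47 − 1)·108 + 1 = 4969

By the generalised pigeonhole principle, to guarantee some box contains ≥ r objects we need more than (r − 1) · k objects total. Threshold: n = (r − 1) · k + 1. With r = 47 and k = 108: n = 46 · 108 + 1 = 4968 + 1 = 4969. For n = 4968 = 46 · 108, we can put exactly 46 objects in every box, avoiding 47 in any single one — so 4969 is tight.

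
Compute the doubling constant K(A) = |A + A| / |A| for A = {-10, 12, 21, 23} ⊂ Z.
K = |A + A| / |A| = 10/4 = 5/2

Enumerate A + A = {a + b : a, b ∈ A}. With |A| = 4, there are |A|^2 = 16 ordered sum pairs; collecting distinct values, A + A = {-20, 2, 11, 13, 24, 33, 35, 42, 44, 46}, so |A + A| = 10. Thus K = 10/4 = 5/2. For comparison, the minimum possible |A + A| over all 4-element sets is 2·4 − 1 = 7 (so min K = 7/4), attained only by arithmetic progressions.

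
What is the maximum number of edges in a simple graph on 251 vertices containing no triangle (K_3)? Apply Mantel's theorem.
ex(251, K_3) = ⌊251^2/4⌋ = 15750

Mantel (1907): a triangle-free graph on n vertices has at most ⌊n^2/4⌋ edges, with equality for the complete bipartite graph K_{⌊n/2⌋, ⌈n/2⌉}. For n = 251: ⌊251^2/4⌋ = ⌊63001/4⌋ = 15750. The extremal graph is K_{125, 126}, which has 125·126 = 15750 edges.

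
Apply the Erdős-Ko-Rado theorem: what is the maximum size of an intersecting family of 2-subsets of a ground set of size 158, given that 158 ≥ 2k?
max |F| = C(157, 1) = 157

The Erdős-Ko-Rado theorem states: for n ≥ 2k, an intersecting family of k-subsets of an n-element set has size at most C(n − 1, k − 1), with equality for 'star' families {A ⊆ [n] : |A| = k, i ∈ A} (fix an element i). For n = 158, k = 2: C(157, 1) = 157.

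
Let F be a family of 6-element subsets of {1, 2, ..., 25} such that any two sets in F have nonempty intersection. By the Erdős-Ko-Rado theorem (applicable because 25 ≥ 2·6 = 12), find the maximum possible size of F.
max |F| = C(24, 5) = 42504

Erdős-Ko-Rado (1961): when n ≥ 2k, max |F| = C(n−1, k−1). The bound is attained by the star {A : i ∈ A} for any fixed i ∈ [n]. Here C(25−1, 6−1) = C(24, 5) = 42504.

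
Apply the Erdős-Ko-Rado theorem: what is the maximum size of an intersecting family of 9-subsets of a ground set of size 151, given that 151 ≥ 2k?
max |F| = C(150, 8) = 5257211409450

Erdős-Ko-Rado (1961): when n ≥ 2k, max |F| = C(n−1, k−1). The bound is attained by the star {A : i ∈ A} for any fixed i ∈ [n]. Here C(151−1, 9−1) = C(150, 8) = 5257211409450.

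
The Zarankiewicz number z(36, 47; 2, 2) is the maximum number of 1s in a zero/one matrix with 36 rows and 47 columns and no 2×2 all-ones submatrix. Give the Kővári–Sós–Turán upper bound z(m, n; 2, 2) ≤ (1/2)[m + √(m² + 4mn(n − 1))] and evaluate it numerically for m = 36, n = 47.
z(36, 47; 2, 2) ≤ (1/2)[36 + √(36² + 4·36·47·46)] = (1/2)[36 + √312624] = 297.5639

Kővári–Sós–Turán: let r_1, ..., r_36 be the row sums and z = Σ r_i the total number of 1s. Each pair of columns can share at most one row with both entries 1 (else a 2×2 all-ones block appears), so Σ_i C(r_i, 2) ≤ C(47, 2) = 1081. By convexity Σ_i C(r_i, 2) ≥ 36·C(z/36, 2) = z(z − 36)/(2·36), giving z² − 36z − 36·47·46 ≤ 0 and hence z ≤ (1/2)[36 + √(1296 + 4·77832)] = (1/2)[36 + √312624] ≈ (1/2)(36 + 559.1279) = 297.5639.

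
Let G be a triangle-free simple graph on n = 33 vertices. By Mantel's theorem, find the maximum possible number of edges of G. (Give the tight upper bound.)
ex(33, K_3) = ⌊33^2/4⌋ = 272

Mantel (1907): a triangle-free graph on n vertices has at most ⌊n^2/4⌋ edges, with equality for the complete bipartite graph K_{⌊n/2⌋, ⌈n/2⌉}. For n = 33: ⌊33^2/4⌋ = ⌊1089/4⌋ = 272. The extremal graph is K_{16, 17}, which has 16·17 = 272 edges.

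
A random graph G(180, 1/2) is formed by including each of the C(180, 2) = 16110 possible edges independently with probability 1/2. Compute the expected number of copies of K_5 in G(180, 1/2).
E[# K_5] = C(180, 5) · (1/2)^C(5, 2) = 1488847536 / 2^10 = 93052971/64 = 1453952.671875

For each 5-subset S of vertices (there are C(180, 5) = 1488847536 such S), let X_S = 1 if S induces a K_5 (all C(5, 2) = 10 edges present). Then P(X_S = 1) = (1/2)^10 = 1/1024. By linearity of expectation, E[# K_5] = C(180, 5) · (1/2)^10 = 1488847536 / 1024 = 93052971/64 = 1453952.671875.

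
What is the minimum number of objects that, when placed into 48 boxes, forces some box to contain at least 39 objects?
n = (39 − 1)·48 + 1 = 1825

By the generalised pigeonhole principle, to guarantee some box contains ≥ r objects we need more than (r − 1) · k objects total. Threshold: n = (r − 1) · k + 1. With r = 39 and k = 48: n = 38 · 48 + 1 = 1824 + 1 = 1825. For n = 1824 = 38 · 48, we can put exactly 38 objects in every box, avoiding 39 in any single one — so 1825 is tight.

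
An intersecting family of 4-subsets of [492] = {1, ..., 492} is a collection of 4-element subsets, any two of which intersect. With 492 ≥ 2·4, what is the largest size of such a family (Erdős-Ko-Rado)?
max |F| = C(491, 3) = 19608085

The Erdős-Ko-Rado theorem states: for n ≥ 2k, an intersecting family of k-subsets of an n-element set has size at most C(n − 1, k − 1), with equality for 'star' families {A ⊆ [n] : |A| = k, i ∈ A} (fix an element i). For n = 492, k = 4: C(491, 3) = 19608085.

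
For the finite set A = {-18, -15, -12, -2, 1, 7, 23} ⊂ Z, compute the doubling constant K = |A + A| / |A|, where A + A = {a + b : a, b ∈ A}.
K = |A + A| / |A| = 22/7

Enumerate A + A = {a + b : a, b ∈ A}. With |A| = 7, there are |A|^2 = 49 ordered sum pairs; collecting distinct values, A + A = {-36, -33, -30, -27, -24, -20, -17, -14, -11, -8, -5, -4, -1, 2, 5, 8, 11, 14, 21, 24, 30, 46}, so |A + A| = 22. Thus K = 22/7. For comparison, the minimum possible |A + A| over all 7-element sets is 2·7 − 1 = 13 (so min K = 13/7), attained only by arithmetic progressions.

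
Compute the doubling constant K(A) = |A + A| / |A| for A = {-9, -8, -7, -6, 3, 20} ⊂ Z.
K = |A + A| / |A| = 18/6 = 3

Enumerate A + A = {a + b : a, b ∈ A}. With |A| = 6, there are |A|^2 = 36 ordered sum pairs; collecting distinct values, A + A = {-18, -17, -16, -15, -14, -13, -12, -6, -5, -4, -3, 6, 11, 12, 13, 14, 23, 40}, so |A + A| = 18. Thus K = 18/6 = 3. For comparison, the minimum possible |A + A| over all 6-element sets is 2·6 − 1 = 11 (so min K = 11/6), attained only by arithmetic progressions.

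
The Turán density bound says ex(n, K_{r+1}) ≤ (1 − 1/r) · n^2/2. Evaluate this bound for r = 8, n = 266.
Turán density bound = (7/8) · 266^2/2 = 123823/4 ≈ 30955.75

Turán's theorem: ex(n, K_{r+1}) is achieved by the complete r-partite Turán graph T(n, r) with parts as balanced as possible, and is at most (1 − 1/r) · n^2/2. For r = 8, n = 266: the density bound is (7/8) · 70756/2 = 123823/4 ≈ 30955.75. The integer-valued extremum is e(T(266, 8)) = 30955, which is strictly less than the density bound 123823/4 since 8 ∤ 266 (the parts of T(266, 8) cannot all be equal).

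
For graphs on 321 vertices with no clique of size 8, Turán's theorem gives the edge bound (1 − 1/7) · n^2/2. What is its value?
Turán density bound = (6/7) · 321^2/2 = 309123/7 ≈ 44160.4286

Turán's theorem: ex(n, K_{r+1}) is achieved by the complete r-partite Turán graph T(n, r) with parts as balanced as possible, and is at most (1 − 1/r) · n^2/2. For r = 7, n = 321: the density bound is (6/7) · 103041/2 = 309123/7 ≈ 44160.4286. The integer-valued extremum is e(T(321, 7)) = 44160, which is strictly less than the density bound 309123/7 since 7 ∤ 321 (the parts of T(321, 7) cannot all be equal).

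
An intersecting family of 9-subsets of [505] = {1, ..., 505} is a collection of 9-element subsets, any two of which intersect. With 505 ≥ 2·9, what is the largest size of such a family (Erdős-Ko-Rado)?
max |F| = C(504, 8) = 97650781326562275

The Erdős-Ko-Rado theorem states: for n ≥ 2k, an intersecting family of k-subsets of an n-element set has size at most C(n − 1, k − 1), with equality for 'star' families {A ⊆ [n] : |A| = k, i ∈ A} (fix an element i). For n = 505, k = 9: C(504, 8) = 97650781326562275.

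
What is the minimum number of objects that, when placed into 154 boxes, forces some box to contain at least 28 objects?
n = (28 − 1)·154 + 1 = 4159

By the generalised pigeonhole principle, to guarantee some box contains ≥ r objects we need more than (r − 1) · k objects total. Threshold: n = (r − 1) · k + 1. With r = 28 and k = 154: n = 27 · 154 + 1 = 4158 + 1 = 4159. For n = 4158 = 27 · 154, we can put exactly 27 objects in every box, avoiding 28 in any single one — so 4159 is tight.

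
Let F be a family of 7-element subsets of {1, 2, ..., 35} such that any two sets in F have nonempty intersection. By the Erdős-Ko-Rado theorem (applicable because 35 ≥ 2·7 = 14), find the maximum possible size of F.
max |F| = C(34, 6) = 1344904

The Erdős-Ko-Rado theorem states: for n ≥ 2k, an intersecting family of k-subsets of an n-element set has size at most C(n − 1, k − 1), with equality for 'star' families {A ⊆ [n] : |A| = k, i ∈ A} (fix an element i). For n = 35, k = 7: C(34, 6) = 1344904.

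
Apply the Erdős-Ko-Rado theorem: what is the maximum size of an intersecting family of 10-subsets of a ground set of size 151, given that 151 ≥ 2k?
max |F| = C(150, 9) = 82947113349100

Erdős-Ko-Rado (1961): when n ≥ 2k, max |F| = C(n−1, k−1). The bound is attained by the star {A : i ∈ A} for any fixed i ∈ [n]. Here C(151−1, 10−1) = C(150, 9) = 82947113349100.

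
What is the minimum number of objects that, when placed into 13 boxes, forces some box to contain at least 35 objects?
n = (35 − 1)·13 + 1 = 443

By the generalised pigeonhole principle, to guarantee some box contains ≥ r objects we need more than (r − 1) · k objects total. Threshold: n = (r − 1) · k + 1. With r = 35 and k = 13: n = 34 · 13 + 1 = 442 + 1 = 443. For n = 442 = 34 · 13, we can put exactly 34 objects in every box, avoiding 35 in any single one — so 443 is tight.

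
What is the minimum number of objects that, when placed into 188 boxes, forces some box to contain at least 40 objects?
n = (40 − 1)·188 + 1 = 7333

By the generalised pigeonhole principle, to guarantee some box contains ≥ r objects we need more than (r − 1) · k objects total. Threshold: n = (r − 1) · k + 1. With r = 40 and k = 188: n = 39 · 188 + 1 = 7332 + 1 = 7333. For n = 7332 = 39 · 188, we can put exactly 39 objects in every box, avoiding 40 in any single one — so 7333 is tight.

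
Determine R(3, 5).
R(3, 5) = 14

Lower bound: an explicit 2-colouring of K_{13} (typically a Paley-type or other structured construction) avoids a red K_3 and a blue K_5, showing R(3, 5) > 13.
Upper bound: the Erdős–Szekeres recurrence R(r, t') ≤ R(r−1, t') + R(r, t'−1) yields R(3, 5) ≤ 14.
Hence R(3, 5) = 14.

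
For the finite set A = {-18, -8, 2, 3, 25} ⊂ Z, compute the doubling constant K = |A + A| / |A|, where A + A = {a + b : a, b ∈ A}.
K = |A + A| / |A| = 14/5

Enumerate A + A = {a + b : a, b ∈ A}. With |A| = 5, there are |A|^2 = 25 ordered sum pairs; collecting distinct values, A + A = {-36, -26, -16, -15, -6, -5, 4, 5, 6, 7, 17, 27, 28, 50}, so |A + A| = 14. Thus K = 14/5. For comparison, the minimum possible |A + A| over all 5-element sets is 2·5 − 1 = 9 (so min K = 9/5), attained only by arithmetic progressions.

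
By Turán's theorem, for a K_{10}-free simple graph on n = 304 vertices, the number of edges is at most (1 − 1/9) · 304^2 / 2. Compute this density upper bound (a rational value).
Turán density bound = (8/9) · 304^2/2 = 369664/9 ≈ 41073.7778

Turán's theorem: ex(n, K_{r+1}) is achieved by the complete r-partite Turán graph T(n, r) with parts as balanced as possible, and is at most (1 − 1/r) · n^2/2. For r = 9, n = 304: the density bound is (8/9) · 92416/2 = 369664/9 ≈ 41073.7778. The integer-valued extremum is e(T(304, 9)) = 41073, which is strictly less than the density bound 369664/9 since 9 ∤ 304 (the parts of T(304, 9) cannot all be equal).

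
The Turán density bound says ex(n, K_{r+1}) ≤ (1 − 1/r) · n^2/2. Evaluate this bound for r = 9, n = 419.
Turán density bound = (8/9) · 419^2/2 = 702244/9 ≈ 78027.1111

Turán's theorem: ex(n, K_{r+1}) is achieved by the complete r-partite Turán graph T(n, r) with parts as balanced as possible, and is at most (1 − 1/r) · n^2/2. For r = 9, n = 419: the density bound is (8/9) · 175561/2 = 702244/9 ≈ 78027.1111. The integer-valued extremum is e(T(419, 9)) = 78026, which is strictly less than the density bound 702244/9 since 9 ∤ 419 (the parts of T(419, 9) cannot all be equal).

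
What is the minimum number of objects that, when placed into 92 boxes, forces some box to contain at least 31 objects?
n = (31 − 1)·92 + 1 = 2761

By the generalised pigeonhole principle, to guarantee some box contains ≥ r objects we need more than (r − 1) · k objects total. Threshold: n = (r − 1) · k + 1. With r = 31 and k = 92: n = 30 · 92 + 1 = 2760 + 1 = 2761. For n = 2760 = 30 · 92, we can put exactly 30 objects in every box, avoiding 31 in any single one — so 2761 is tight.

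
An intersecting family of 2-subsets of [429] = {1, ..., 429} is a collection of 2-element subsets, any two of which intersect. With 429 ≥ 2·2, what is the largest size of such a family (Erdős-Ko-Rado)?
max |F| = C(428, 1) = 428

The Erdős-Ko-Rado theorem states: for n ≥ 2k, an intersecting family of k-subsets of an n-element set has size at most C(n − 1, k − 1), with equality for 'star' families {A ⊆ [n] : |A| = k, i ∈ A} (fix an element i). For n = 429, k = 2: C(428, 1) = 428.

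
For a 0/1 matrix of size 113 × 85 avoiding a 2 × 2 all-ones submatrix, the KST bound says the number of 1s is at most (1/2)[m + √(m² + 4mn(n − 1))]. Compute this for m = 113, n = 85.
z(113, 85; 2, 2) ≤ (1/2)[113 + √(113² + 4·113·85·84)] = (1/2)[113 + √3240049] = 956.5068

Kővári–Sós–Turán: let r_1, ..., r_113 be the row sums and z = Σ r_i the total number of 1s. Each pair of columns can share at most one row with both entries 1 (else a 2×2 all-ones block appears), so Σ_i C(r_i, 2) ≤ C(85, 2) = 3570. By convexity Σ_i C(r_i, 2) ≥ 113·C(z/113, 2) = z(z − 113)/(2·113), giving z² − 113z − 113·85·84 ≤ 0 and hence z ≤ (1/2)[113 + √(12769 + 4·806820)] = (1/2)[113 + √3240049] ≈ (1/2)(113 + 1800.0136) = 956.5068.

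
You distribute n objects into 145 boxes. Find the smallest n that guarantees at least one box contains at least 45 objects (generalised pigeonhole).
n = (45 − 1)·145 + 1 = 6381

By the generalised pigeonhole principle, to guarantee some box contains ≥ r objects we need more than (r − 1) · k objects total. Threshold: n = (r − 1) · k + 1. With r = 45 and k = 145: n = 44 · 145 + 1 = 6380 + 1 = 6381. For n = 6380 = 44 · 145, we can put exactly 44 objects in every box, avoiding 45 in any single one — so 6381 is tight.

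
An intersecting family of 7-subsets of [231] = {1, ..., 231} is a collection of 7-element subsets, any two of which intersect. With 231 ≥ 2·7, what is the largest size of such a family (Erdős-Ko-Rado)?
max |F| = C(230, 6) = 192522939225

Erdős-Ko-Rado (1961): when n ≥ 2k, max |F| = C(n−1, k−1). The bound is attained by the star {A : i ∈ A} for any fixed i ∈ [n]. Here C(231−1, 7−1) = C(230, 6) = 192522939225.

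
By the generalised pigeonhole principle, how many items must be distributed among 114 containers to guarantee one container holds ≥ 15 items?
n = (15 − 1)·114 + 1 = 1597

By the generalised pigeonhole principle, to guarantee some box contains ≥ r objects we need more than (r − 1) · k objects total. Threshold: n = (r − 1) · k + 1. With r = 15 and k = 114: n = 14 · 114 + 1 = 1596 + 1 = 1597. For n = 1596 = 14 · 114, we can put exactly 14 objects in every box, avoiding 15 in any single one — so 1597 is tight.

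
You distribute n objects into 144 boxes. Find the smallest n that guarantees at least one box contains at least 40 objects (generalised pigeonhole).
n = (40 − 1)·144 + 1 = 5617

By the generalised pigeonhole principle, to guarantee some box contains ≥ r objects we need more than (r − 1) · k objects total. Threshold: n = (r − 1) · k + 1. With r = 40 and k = 144: n = 39 · 144 + 1 = 5616 + 1 = 5617. For n = 5616 = 39 · 144, we can put exactly 39 objects in every box, avoiding 40 in any single one — so 5617 is tight.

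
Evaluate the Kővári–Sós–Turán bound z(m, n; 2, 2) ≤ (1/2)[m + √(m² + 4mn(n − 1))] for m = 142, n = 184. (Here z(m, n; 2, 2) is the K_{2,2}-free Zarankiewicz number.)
z(142, 184; 2, 2) ≤ (1/2)[142 + √(142² + 4·142·184·183)] = (1/2)[142 + √19145860] = 2258.7991

Kővári–Sós–Turán: let r_1, ..., r_142 be the row sums and z = Σ r_i the total number of 1s. Each pair of columns can share at most one row with both entries 1 (else a 2×2 all-ones block appears), so Σ_i C(r_i, 2) ≤ C(184, 2) = 16836. By convexity Σ_i C(r_i, 2) ≥ 142·C(z/142, 2) = z(z − 142)/(2·142), giving z² − 142z − 142·184·183 ≤ 0 and hence z ≤ (1/2)[142 + √(20164 + 4·4781424)] = (1/2)[142 + √19145860] ≈ (1/2)(142 + 4375.5982) = 2258.7991.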